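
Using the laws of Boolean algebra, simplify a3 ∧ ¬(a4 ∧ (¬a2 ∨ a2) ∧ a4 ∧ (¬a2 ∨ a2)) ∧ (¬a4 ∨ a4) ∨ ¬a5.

a3 ∧ ¬(a4 ∧ (¬a2 ∨ a2) ∧ a4 ∧ (¬a2 ∨ a2)) ∧ (¬a4 ∨ a4) ∨ ¬a5
= a3 ∧ ¬(a4 ∧ (¬a2 ∨ a2)) ∧ (¬a4 ∨ a4) ∨ ¬a5
= a3 ∧ ¬a4 ∧ (¬a4 ∨ a4) ∨ ¬a5
= a3 ∧ ¬a4 ∨ ¬a5

a3 ∧ ¬a4 ∨ ¬a5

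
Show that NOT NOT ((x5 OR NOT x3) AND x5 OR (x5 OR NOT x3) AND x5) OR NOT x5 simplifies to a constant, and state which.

TRUE

NOT NOT ((x5 OR NOT x3) AND x5 OR (x5 OR NOT x3) AND x5) OR NOT x5
= NOT NOT ((x5 OR NOT x3) AND x5) OR NOT x5   — idempotence
= (x5 OR NOT x3) AND x5 OR NOT x5   — double negation
= x5 OR NOT x5   — absorption
= TRUE   — complement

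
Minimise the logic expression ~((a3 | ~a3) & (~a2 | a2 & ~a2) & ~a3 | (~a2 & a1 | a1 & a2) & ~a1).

a2 | a3

~((a3 | ~a3) & (~a2 | a2 & ~a2) & ~a3 | (~a2 & a1 | a1 & a2) & ~a1)
= ~((a3 | ~a3) & ~a2 & ~a3 | (~a2 & a1 | a1 & a2) & ~a1)   [complement / identity]
= ~((a3 | ~a3) & ~a2 & ~a3 | a1 & ~a1)   [distribution]
= ~(~a2 & ~a3 | a1 & ~a1)   [complement / identity]
= ~(~a2 & ~a3)   [complement / identity]
= a2 | a3   [De Morgan]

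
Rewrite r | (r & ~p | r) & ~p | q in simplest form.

r | q

r | (r & ~p | r) & ~p | q
= r | r & ~p | q   (absorption)
= r | q   (absorption)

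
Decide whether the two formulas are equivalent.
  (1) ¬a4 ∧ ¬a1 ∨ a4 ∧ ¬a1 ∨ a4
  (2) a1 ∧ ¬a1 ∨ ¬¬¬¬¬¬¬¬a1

No

E1: ¬a4 ∧ ¬a1 ∨ a4 ∧ ¬a1 ∨ a4
    = ¬a1 ∧ (¬a4 ∨ a4) ∨ a4
    = ¬a1 ∨ a4
E2: a1 ∧ ¬a1 ∨ ¬¬¬¬¬¬¬¬a1
    = ¬¬¬¬¬¬¬¬a1
    = ¬¬¬¬¬¬a1
    = ¬¬¬¬a1
    = ¬¬a1
    = a1
These differ: at a1=0, a4=0, E1 = 1 but E2 = 0.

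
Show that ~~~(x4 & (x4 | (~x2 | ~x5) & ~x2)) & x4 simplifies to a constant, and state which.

0

~~~(x4 & (x4 | (~x2 | ~x5) & ~x2)) & x4
= ~~~(x4 & (x4 | ~x2)) & x4
= ~(x4 & (x4 | ~x2)) & x4
= ~x4 & x4
= 0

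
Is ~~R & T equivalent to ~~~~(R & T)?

E1: ~~R & T
    = R & T   [double negation]
E2: ~~~~(R & T)
    = ~~(R & T)   [double negation]
    = R & T   [double negation]
Both reduce to R & T, so they are equivalent.

Yes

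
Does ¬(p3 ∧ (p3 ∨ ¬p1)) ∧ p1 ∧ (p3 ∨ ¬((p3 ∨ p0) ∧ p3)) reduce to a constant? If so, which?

¬(p3 ∧ (p3 ∨ ¬p1)) ∧ p1 ∧ (p3 ∨ ¬((p3 ∨ p0) ∧ p3))
= ¬(p3 ∧ (p3 ∨ ¬p1)) ∧ p1 ∧ (p3 ∨ ¬p3)   — absorption
= ¬(p3 ∧ (p3 ∨ ¬p1)) ∧ p1   — complement / identity
= ¬p3 ∧ p1   — absorption
This depends on p1, p3, so it is not a constant.

no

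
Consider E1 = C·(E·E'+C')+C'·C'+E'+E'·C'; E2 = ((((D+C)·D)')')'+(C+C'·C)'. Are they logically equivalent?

E1: C·(E·E'+C')+C'·C'+E'+E'·C'
    = C·C'+C'·C'+E'+E'·C'   [complement / identity]
    = C'+E'+E'·C'   [distribution]
    = C'+E'   [absorption]
E2: ((((D+C)·D)')')'+(C+C'·C)'
    = ((D')')'+(C+C'·C)'   [absorption]
    = D'+(C+C'·C)'   [double negation]
    = D'+C'   [complement / identity]
These differ: at C=1, D=0, E=1, E1 = 0 but E2 = 1.

No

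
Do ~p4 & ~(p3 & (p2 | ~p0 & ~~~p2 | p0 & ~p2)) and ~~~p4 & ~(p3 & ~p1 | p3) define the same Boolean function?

E1: ~p4 & ~(p3 & (p2 | ~p0 & ~~~p2 | p0 & ~p2))
    = ~p4 & ~(p3 & (p2 | ~p0 & ~p2 | p0 & ~p2))   — double negation
    = ~p4 & ~(p3 & (p2 | ~p2))   — distribution
    = ~p4 & ~p3   — complement / identity
E2: ~~~p4 & ~(p3 & ~p1 | p3)
    = ~~~p4 & ~p3   — absorption
    = ~p4 & ~p3   — double negation
Both reduce to ~p4 & ~p3, so they are equivalent.

Yes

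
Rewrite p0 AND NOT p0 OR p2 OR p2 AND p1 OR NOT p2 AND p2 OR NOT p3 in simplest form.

p2 OR NOT p3

p0 AND NOT p0 OR p2 OR p2 AND p1 OR NOT p2 AND p2 OR NOT p3
= p0 AND NOT p0 OR p2 OR p2 AND p1 OR NOT p3
= p2 OR p2 AND p1 OR NOT p3
= p2 OR NOT p3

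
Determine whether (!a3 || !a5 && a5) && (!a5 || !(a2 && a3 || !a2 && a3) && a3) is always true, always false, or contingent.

(!a3 || !a5 && a5) && (!a5 || !(a2 && a3 || !a2 && a3) && a3)
= (!a3 || !a5 && a5) && (!a5 || !a3 && a3)   — distribution
= !a3 && (!a5 || !a3 && a3)   — complement / identity
= !a3 && !a5   — complement / identity
This depends on a3, a5, so it is not a constant.

contingent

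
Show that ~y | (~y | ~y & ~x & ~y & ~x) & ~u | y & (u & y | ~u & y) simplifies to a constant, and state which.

1

~y | (~y | ~y & ~x & ~y & ~x) & ~u | y & (u & y | ~u & y)
= ~y | (~y | ~y & ~x) & ~u | y & (u & y | ~u & y)
= ~y | (~y | ~y & ~x) & ~u | y & y
= ~y | ~y & ~u | y & y
= ~y | y & y
= ~y | y
= 1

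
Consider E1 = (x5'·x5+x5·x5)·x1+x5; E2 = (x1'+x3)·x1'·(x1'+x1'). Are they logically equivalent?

No

E1: (x5'·x5+x5·x5)·x1+x5
    = x5·x1+x5
    = x5
E2: (x1'+x3)·x1'·(x1'+x1')
    = x1'·(x1'+x1')
    = x1'·x1'
    = x1'
These differ: at x1=0, x3=0, x5=0, E1 = 0 but E2 = 1.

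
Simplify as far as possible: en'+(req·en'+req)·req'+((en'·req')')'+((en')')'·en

en'+(req·en'+req)·req'+((en'·req')')'+((en')')'·en
= en'+req·req'+((en'·req')')'+((en')')'·en   (absorption)
= en'+((en'·req')')'+((en')')'·en   (complement / identity)
= en'+en'·req'+((en')')'·en   (double negation)
= en'+en'·req'+en'·en   (double negation)
= en'+en'·req'   (complement / identity)
= en'   (absorption)

en'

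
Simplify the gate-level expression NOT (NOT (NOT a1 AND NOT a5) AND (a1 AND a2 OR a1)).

NOT (NOT (NOT a1 AND NOT a5) AND (a1 AND a2 OR a1))
= NOT ((a1 OR a5) AND (a1 AND a2 OR a1))   — De Morgan
= NOT ((a1 OR a5) AND a1)   — absorption
= NOT a1   — absorption

NOT a1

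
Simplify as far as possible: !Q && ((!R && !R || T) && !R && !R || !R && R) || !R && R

!Q && ((!R && !R || T) && !R && !R || !R && R) || !R && R
= !Q && (!R && !R || !R && R) || !R && R   (absorption)
= !Q && !R || !R && R   (distribution)
= !Q && !R   (complement / identity)

!Q && !R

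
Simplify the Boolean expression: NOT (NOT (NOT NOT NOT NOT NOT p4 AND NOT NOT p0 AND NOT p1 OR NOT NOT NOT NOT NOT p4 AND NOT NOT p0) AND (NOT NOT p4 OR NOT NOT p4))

NOT p4

NOT (NOT (NOT NOT NOT NOT NOT p4 AND NOT NOT p0 AND NOT p1 OR NOT NOT NOT NOT NOT p4 AND NOT NOT p0) AND (NOT NOT p4 OR NOT NOT p4))
= NOT (NOT (NOT NOT NOT NOT NOT p4 AND NOT NOT p0) AND (NOT NOT p4 OR NOT NOT p4))   — absorption
= NOT (NOT (NOT NOT NOT p4 AND NOT NOT p0) AND (NOT NOT p4 OR NOT NOT p4))   — double negation
= NOT (NOT (NOT NOT NOT p4 AND NOT NOT p0) AND NOT NOT p4)   — idempotence
= NOT ((NOT NOT p4 OR NOT p0) AND NOT NOT p4)   — De Morgan
= NOT NOT NOT p4   — absorption
= NOT p4   — double negation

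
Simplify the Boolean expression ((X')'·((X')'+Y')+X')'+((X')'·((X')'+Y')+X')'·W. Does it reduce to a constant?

0

((X')'·((X')'+Y')+X')'+((X')'·((X')'+Y')+X')'·W
= ((X')'·((X')'+Y')+X')'   [absorption]
= ((X')'+X')'   [absorption]
= X'·X   [De Morgan]
= 0   [complement]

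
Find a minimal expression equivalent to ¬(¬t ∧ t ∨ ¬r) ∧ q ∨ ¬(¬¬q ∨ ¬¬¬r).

¬(¬t ∧ t ∨ ¬r) ∧ q ∨ ¬(¬¬q ∨ ¬¬¬r)
= ¬¬r ∧ q ∨ ¬(¬¬q ∨ ¬¬¬r)   (complement / identity)
= ¬¬r ∧ q ∨ ¬q ∧ ¬¬r   (De Morgan)
= ¬¬r   (distribution)
= r   (double negation)

r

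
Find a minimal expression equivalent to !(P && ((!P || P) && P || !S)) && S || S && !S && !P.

!(P && ((!P || P) && P || !S)) && S || S && !S && !P
= !(P && (P || !S)) && S || S && !S && !P   (complement / identity)
= !P && S || S && !S && !P   (absorption)
= (S || S && !S) && !P   (distribution)
= S && !P   (complement / identity)

S && !P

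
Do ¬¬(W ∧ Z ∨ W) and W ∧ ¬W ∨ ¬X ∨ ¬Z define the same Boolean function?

No

E1: ¬¬(W ∧ Z ∨ W)
    = ¬¬W   [absorption]
    = W   [double negation]
E2: W ∧ ¬W ∨ ¬X ∨ ¬Z
    = ¬X ∨ ¬Z   [complement / identity]
These differ: at W=0, X=0, Z=0, E1 = 0 but E2 = 1.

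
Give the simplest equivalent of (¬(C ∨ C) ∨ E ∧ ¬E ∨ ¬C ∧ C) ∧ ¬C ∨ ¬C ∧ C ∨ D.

(¬(C ∨ C) ∨ E ∧ ¬E ∨ ¬C ∧ C) ∧ ¬C ∨ ¬C ∧ C ∨ D
= (¬(C ∨ C) ∨ ¬C ∧ C) ∧ ¬C ∨ ¬C ∧ C ∨ D
= (¬C ∨ ¬C ∧ C) ∧ ¬C ∨ ¬C ∧ C ∨ D
= ¬C ∧ ¬C ∨ ¬C ∧ C ∨ D
= ¬C ∨ D

¬C ∨ D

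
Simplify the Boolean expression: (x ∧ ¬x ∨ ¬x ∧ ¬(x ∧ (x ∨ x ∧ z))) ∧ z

¬x ∧ z

(x ∧ ¬x ∨ ¬x ∧ ¬(x ∧ (x ∨ x ∧ z))) ∧ z
= (x ∧ ¬x ∨ ¬x ∧ ¬(x ∧ x)) ∧ z   (absorption)
= (x ∧ ¬x ∨ ¬x ∧ ¬x) ∧ z   (idempotence)
= ¬x ∧ z   (distribution)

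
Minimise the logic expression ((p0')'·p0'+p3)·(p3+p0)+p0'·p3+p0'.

p3+p0'

((p0')'·p0'+p3)·(p3+p0)+p0'·p3+p0'
= (p0·p0'+p3)·(p3+p0)+p0'·p3+p0'   — double negation
= p3·(p3+p0)+p0'·p3+p0'   — complement / identity
= p3+p0'·p3+p0'   — absorption
= p3+p0'   — absorption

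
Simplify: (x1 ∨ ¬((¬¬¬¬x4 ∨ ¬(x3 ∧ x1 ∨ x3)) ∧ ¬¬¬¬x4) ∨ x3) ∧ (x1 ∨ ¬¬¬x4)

x1 ∨ ¬x4

(x1 ∨ ¬((¬¬¬¬x4 ∨ ¬(x3 ∧ x1 ∨ x3)) ∧ ¬¬¬¬x4) ∨ x3) ∧ (x1 ∨ ¬¬¬x4)
= (x1 ∨ ¬((¬¬¬¬x4 ∨ ¬x3) ∧ ¬¬¬¬x4) ∨ x3) ∧ (x1 ∨ ¬¬¬x4)   [absorption]
= (x1 ∨ ¬¬¬¬¬x4 ∨ x3) ∧ (x1 ∨ ¬¬¬x4)   [absorption]
= (x1 ∨ ¬¬¬x4 ∨ x3) ∧ (x1 ∨ ¬¬¬x4)   [double negation]
= x1 ∨ ¬¬¬x4   [absorption]
= x1 ∨ ¬x4   [double negation]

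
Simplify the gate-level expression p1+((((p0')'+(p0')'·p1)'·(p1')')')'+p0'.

p1+((((p0')'+(p0')'·p1)'·(p1')')')'+p0'
= p1+((((p0')')'·(p1')')')'+p0'   [absorption]
= p1+((p0'·(p1')')')'+p0'   [double negation]
= p1+p0'·(p1')'+p0'   [double negation]
= p1+p0'·p1+p0'   [double negation]
= p1+p0'   [absorption]

p1+p0'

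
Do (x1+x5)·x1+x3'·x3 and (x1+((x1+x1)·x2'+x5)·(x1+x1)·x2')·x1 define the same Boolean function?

Yes

E1: (x1+x5)·x1+x3'·x3
    = (x1+x5)·x1   (complement / identity)
    = x1   (absorption)
E2: (x1+((x1+x1)·x2'+x5)·(x1+x1)·x2')·x1
    = (x1+(x1+x1)·x2')·x1   (absorption)
    = (x1+x1·x2')·x1   (idempotence)
    = x1·x1   (absorption)
    = x1   (idempotence)
Both reduce to x1, so they are equivalent.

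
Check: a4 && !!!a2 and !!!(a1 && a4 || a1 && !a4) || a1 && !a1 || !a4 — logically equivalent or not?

E1: a4 && !!!a2
    = a4 && !a2
E2: !!!(a1 && a4 || a1 && !a4) || a1 && !a1 || !a4
    = !!!(a1 && a4 || a1 && !a4) || !a4
    = !(a1 && a4 || a1 && !a4) || !a4
    = !a1 || !a4
These differ: at a1=0, a2=0, a4=0, E1 = 0 but E2 = 1.

No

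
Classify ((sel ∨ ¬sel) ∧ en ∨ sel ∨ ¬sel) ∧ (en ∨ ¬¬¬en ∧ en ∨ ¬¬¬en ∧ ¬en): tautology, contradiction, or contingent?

tautology

((sel ∨ ¬sel) ∧ en ∨ sel ∨ ¬sel) ∧ (en ∨ ¬¬¬en ∧ en ∨ ¬¬¬en ∧ ¬en)
= ((sel ∨ ¬sel) ∧ en ∨ sel ∨ ¬sel) ∧ (en ∨ ¬¬¬en ∧ en ∨ ¬en ∧ ¬en)
= (sel ∨ ¬sel) ∧ (en ∨ ¬¬¬en ∧ en ∨ ¬en ∧ ¬en)
= (sel ∨ ¬sel) ∧ (en ∨ ¬en ∧ en ∨ ¬en ∧ ¬en)
= (sel ∨ ¬sel) ∧ (en ∨ ¬en)
= sel ∨ ¬sel
= True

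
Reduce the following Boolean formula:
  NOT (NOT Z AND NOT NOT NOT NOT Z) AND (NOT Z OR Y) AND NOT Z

NOT (NOT Z AND NOT NOT NOT NOT Z) AND (NOT Z OR Y) AND NOT Z
= NOT (NOT Z AND NOT NOT Z) AND (NOT Z OR Y) AND NOT Z
= NOT (NOT Z AND NOT NOT Z) AND NOT Z
= (Z OR NOT Z) AND NOT Z
= NOT Z

NOT Z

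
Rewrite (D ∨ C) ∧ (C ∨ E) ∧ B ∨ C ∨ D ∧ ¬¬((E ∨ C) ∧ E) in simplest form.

(D ∨ C) ∧ (C ∨ E) ∧ B ∨ C ∨ D ∧ ¬¬((E ∨ C) ∧ E)
= (D ∨ C) ∧ (C ∨ E) ∧ B ∨ C ∨ D ∧ (E ∨ C) ∧ E   (double negation)
= (D ∨ C) ∧ (C ∨ E) ∧ B ∨ C ∨ D ∧ E   (absorption)
= (C ∨ D ∧ E) ∧ B ∨ C ∨ D ∧ E   (distribution)
= C ∨ D ∧ E   (absorption)

C ∨ D ∧ E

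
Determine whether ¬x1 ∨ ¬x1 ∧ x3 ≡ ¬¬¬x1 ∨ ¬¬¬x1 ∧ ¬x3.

Yes

E1: ¬x1 ∨ ¬x1 ∧ x3
    = ¬x1   (absorption)
E2: ¬¬¬x1 ∨ ¬¬¬x1 ∧ ¬x3
    = ¬¬¬x1   (absorption)
    = ¬x1   (double negation)
Both reduce to ¬x1, so they are equivalent.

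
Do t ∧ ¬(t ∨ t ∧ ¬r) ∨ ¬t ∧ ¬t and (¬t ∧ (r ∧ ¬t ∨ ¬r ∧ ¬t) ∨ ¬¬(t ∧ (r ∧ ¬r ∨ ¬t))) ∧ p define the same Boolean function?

E1: t ∧ ¬(t ∨ t ∧ ¬r) ∨ ¬t ∧ ¬t
    = t ∧ ¬t ∨ ¬t ∧ ¬t   — absorption
    = ¬t   — distribution
E2: (¬t ∧ (r ∧ ¬t ∨ ¬r ∧ ¬t) ∨ ¬¬(t ∧ (r ∧ ¬r ∨ ¬t))) ∧ p
    = (¬t ∧ (r ∧ ¬t ∨ ¬r ∧ ¬t) ∨ t ∧ (r ∧ ¬r ∨ ¬t)) ∧ p   — double negation
    = (¬t ∧ (r ∧ ¬t ∨ ¬r ∧ ¬t) ∨ t ∧ ¬t) ∧ p   — complement / identity
    = (¬t ∧ ¬t ∨ t ∧ ¬t) ∧ p   — distribution
    = ¬t ∧ p   — distribution
These differ: at p=0, r=1, t=0, E1 = 1 but E2 = 0.

No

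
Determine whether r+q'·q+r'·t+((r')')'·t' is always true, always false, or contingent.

r+q'·q+r'·t+((r')')'·t'
= r+q'·q+r'·t+r'·t'   [double negation]
= r+q'·q+r'   [distribution]
= r+r'   [complement / identity]
= 1   [complement]

always true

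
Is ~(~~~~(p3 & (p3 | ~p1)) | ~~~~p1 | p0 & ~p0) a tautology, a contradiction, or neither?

~(~~~~(p3 & (p3 | ~p1)) | ~~~~p1 | p0 & ~p0)
= ~(~~~~(p3 & (p3 | ~p1)) | ~~p1 | p0 & ~p0)   — double negation
= ~(~~(p3 & (p3 | ~p1)) | ~~p1 | p0 & ~p0)   — double negation
= ~(~~(p3 & (p3 | ~p1)) | ~~p1)   — complement / identity
= ~(~~p3 | ~~p1)   — absorption
= ~p3 & ~p1   — De Morgan
This depends on p1, p3, so it is not a constant.

neither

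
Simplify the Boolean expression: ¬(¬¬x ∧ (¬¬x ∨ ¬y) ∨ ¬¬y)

¬x ∧ ¬y

¬(¬¬x ∧ (¬¬x ∨ ¬y) ∨ ¬¬y)
= ¬(¬¬x ∨ ¬¬y)   — absorption
= ¬x ∧ ¬y   — De Morgan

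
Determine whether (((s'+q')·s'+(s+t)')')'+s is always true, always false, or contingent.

(((s'+q')·s'+(s+t)')')'+s
= ((s'+(s+t)')')'+s   (absorption)
= (s·(s+t))'+s   (De Morgan)
= s'+s   (absorption)
= 1   (complement)

always true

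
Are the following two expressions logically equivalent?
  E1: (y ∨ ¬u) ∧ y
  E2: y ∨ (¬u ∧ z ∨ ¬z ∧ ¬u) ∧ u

E1: (y ∨ ¬u) ∧ y
    = y   — absorption
E2: y ∨ (¬u ∧ z ∨ ¬z ∧ ¬u) ∧ u
    = y ∨ ¬u ∧ u   — distribution
    = y   — complement / identity
Both reduce to y, so they are equivalent.

Yes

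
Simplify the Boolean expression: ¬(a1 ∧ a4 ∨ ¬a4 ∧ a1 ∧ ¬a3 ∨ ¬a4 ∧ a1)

¬a1

¬(a1 ∧ a4 ∨ ¬a4 ∧ a1 ∧ ¬a3 ∨ ¬a4 ∧ a1)
= ¬(a1 ∧ a4 ∨ ¬a4 ∧ a1)
= ¬a1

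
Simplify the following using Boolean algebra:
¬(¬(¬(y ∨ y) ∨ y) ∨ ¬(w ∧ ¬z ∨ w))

¬(¬(¬(y ∨ y) ∨ y) ∨ ¬(w ∧ ¬z ∨ w))
= (¬(y ∨ y) ∨ y) ∧ (w ∧ ¬z ∨ w)   — De Morgan
= (¬(y ∨ y) ∨ y) ∧ w   — absorption
= (¬y ∨ y) ∧ w   — idempotence
= w   — complement / identity

w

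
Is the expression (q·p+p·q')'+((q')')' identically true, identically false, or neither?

neither

(q·p+p·q')'+((q')')'
= p'+((q')')'
= p'+q'
This depends on p, q, so it is not a constant.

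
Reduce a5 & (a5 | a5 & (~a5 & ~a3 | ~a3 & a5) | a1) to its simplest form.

a5

a5 & (a5 | a5 & (~a5 & ~a3 | ~a3 & a5) | a1)
= a5 & (a5 | a5 & ~a3 | a1)   [distribution]
= a5 & (a5 | a1)   [absorption]
= a5   [absorption]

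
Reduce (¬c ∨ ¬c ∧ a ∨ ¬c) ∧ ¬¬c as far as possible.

(¬c ∨ ¬c ∧ a ∨ ¬c) ∧ ¬¬c
= (¬c ∨ ¬c) ∧ ¬¬c   (absorption)
= (¬c ∨ ¬c) ∧ c   (double negation)
= ¬c ∧ c   (idempotence)
= False   (complement)

False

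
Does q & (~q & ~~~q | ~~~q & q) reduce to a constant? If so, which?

yes, False

q & (~q & ~~~q | ~~~q & q)
= q & ~~~q   [distribution]
= q & ~q   [double negation]
= 0   [complement]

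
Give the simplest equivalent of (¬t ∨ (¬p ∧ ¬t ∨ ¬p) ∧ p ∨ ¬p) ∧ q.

(¬t ∨ (¬p ∧ ¬t ∨ ¬p) ∧ p ∨ ¬p) ∧ q
= (¬t ∨ ¬p ∧ p ∨ ¬p) ∧ q
= (¬t ∨ ¬p) ∧ q

(¬t ∨ ¬p) ∧ q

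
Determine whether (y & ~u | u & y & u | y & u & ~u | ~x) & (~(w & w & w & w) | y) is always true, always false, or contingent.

(y & ~u | u & y & u | y & u & ~u | ~x) & (~(w & w & w & w) | y)
= (y & ~u | y & u | ~x) & (~(w & w & w & w) | y)   — distribution
= (y | ~x) & (~(w & w & w & w) | y)   — distribution
= (y | ~x) & (~(w & w) | y)   — idempotence
= (y | ~x) & (~w | y)   — idempotence
= y | ~x & ~w   — distribution
This depends on w, x, y, so it is not a constant.

contingent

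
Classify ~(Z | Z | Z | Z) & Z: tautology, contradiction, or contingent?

contradiction

~(Z | Z | Z | Z) & Z
= ~(Z | Z) & Z
= ~Z & Z
= 0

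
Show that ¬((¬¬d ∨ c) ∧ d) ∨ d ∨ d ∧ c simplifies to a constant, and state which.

¬((¬¬d ∨ c) ∧ d) ∨ d ∨ d ∧ c
= ¬((d ∨ c) ∧ d) ∨ d ∨ d ∧ c   (double negation)
= ¬d ∨ d ∨ d ∧ c   (absorption)
= ¬d ∨ d   (absorption)
= True   (complement)

True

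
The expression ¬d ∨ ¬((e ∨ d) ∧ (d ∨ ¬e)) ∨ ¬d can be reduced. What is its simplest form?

¬d

¬d ∨ ¬((e ∨ d) ∧ (d ∨ ¬e)) ∨ ¬d
= ¬d ∨ ¬(d ∨ e ∧ ¬e) ∨ ¬d   — distribution
= ¬d ∨ ¬d ∨ ¬d   — complement / identity
= ¬d ∨ ¬d   — idempotence
= ¬d   — idempotence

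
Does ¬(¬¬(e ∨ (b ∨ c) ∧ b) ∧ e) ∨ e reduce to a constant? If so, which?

¬(¬¬(e ∨ (b ∨ c) ∧ b) ∧ e) ∨ e
= ¬((e ∨ (b ∨ c) ∧ b) ∧ e) ∨ e   — double negation
= ¬((e ∨ b) ∧ e) ∨ e   — absorption
= ¬e ∨ e   — absorption
= True   — complement

yes, True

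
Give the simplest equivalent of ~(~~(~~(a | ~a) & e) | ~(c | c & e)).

~e & c

~(~~(~~(a | ~a) & e) | ~(c | c & e))
= ~(~~(~~(a | ~a) & e) | ~c)   [absorption]
= ~(~~((a | ~a) & e) | ~c)   [double negation]
= ~(~~e | ~c)   [complement / identity]
= ~e & c   [De Morgan]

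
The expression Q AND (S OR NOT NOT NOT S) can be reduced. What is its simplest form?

Q

Q AND (S OR NOT NOT NOT S)
= Q AND (S OR NOT S)   (double negation)
= Q   (complement / identity)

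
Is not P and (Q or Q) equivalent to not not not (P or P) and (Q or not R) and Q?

E1: not P and (Q or Q)
    = not P and Q   — idempotence
E2: not not not (P or P) and (Q or not R) and Q
    = not not not P and (Q or not R) and Q   — idempotence
    = not P and (Q or not R) and Q   — double negation
    = not P and Q   — absorption
Both reduce to not P and Q, so they are equivalent.

Yes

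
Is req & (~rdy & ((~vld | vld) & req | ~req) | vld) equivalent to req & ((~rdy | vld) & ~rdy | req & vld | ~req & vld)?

E1: req & (~rdy & ((~vld | vld) & req | ~req) | vld)
    = req & (~rdy & (req | ~req) | vld)   [complement / identity]
    = req & (~rdy | vld)   [complement / identity]
E2: req & ((~rdy | vld) & ~rdy | req & vld | ~req & vld)
    = req & ((~rdy | vld) & ~rdy | vld)   [distribution]
    = req & (~rdy | vld)   [absorption]
Both reduce to req & (~rdy | vld), so they are equivalent.

Yes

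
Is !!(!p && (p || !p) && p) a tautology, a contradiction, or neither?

contradiction

!!(!p && (p || !p) && p)
= !p && (p || !p) && p   — double negation
= !p && p   — complement / identity
= false   — complement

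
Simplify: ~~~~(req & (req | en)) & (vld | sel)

req & (vld | sel)

~~~~(req & (req | en)) & (vld | sel)
= ~~~~req & (vld | sel)
= ~~req & (vld | sel)
= req & (vld | sel)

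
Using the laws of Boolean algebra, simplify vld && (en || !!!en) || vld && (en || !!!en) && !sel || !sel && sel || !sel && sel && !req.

vld && (en || !!!en) || vld && (en || !!!en) && !sel || !sel && sel || !sel && sel && !req
= vld && (en || !!!en) || !sel && sel || !sel && sel && !req   [absorption]
= vld && (en || !!!en) || !sel && sel   [absorption]
= vld && (en || !!!en)   [complement / identity]
= vld && (en || !en)   [double negation]
= vld   [complement / identity]

vld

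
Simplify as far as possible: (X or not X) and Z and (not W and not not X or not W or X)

Z and (not W or X)

(X or not X) and Z and (not W and not not X or not W or X)
= (X or not X) and Z and (not W and X or not W or X)   (double negation)
= Z and (not W and X or not W or X)   (complement / identity)
= Z and (not W or X)   (absorption)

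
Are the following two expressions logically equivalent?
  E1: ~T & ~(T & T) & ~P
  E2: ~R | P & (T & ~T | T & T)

No

E1: ~T & ~(T & T) & ~P
    = ~T & ~T & ~P
    = ~T & ~P
E2: ~R | P & (T & ~T | T & T)
    = ~R | P & T
These differ: at P=0, R=0, T=1, E1 = 0 but E2 = 1.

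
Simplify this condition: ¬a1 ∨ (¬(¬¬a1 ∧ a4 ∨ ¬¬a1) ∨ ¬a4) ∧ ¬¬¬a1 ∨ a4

¬a1 ∨ a4

¬a1 ∨ (¬(¬¬a1 ∧ a4 ∨ ¬¬a1) ∨ ¬a4) ∧ ¬¬¬a1 ∨ a4
= ¬a1 ∨ (¬¬¬a1 ∨ ¬a4) ∧ ¬¬¬a1 ∨ a4   — absorption
= ¬a1 ∨ ¬¬¬a1 ∨ a4   — absorption
= ¬a1 ∨ ¬a1 ∨ a4   — double negation
= ¬a1 ∨ a4   — idempotence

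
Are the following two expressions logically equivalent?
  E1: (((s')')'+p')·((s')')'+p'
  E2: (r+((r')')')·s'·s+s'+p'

E1: (((s')')'+p')·((s')')'+p'
    = ((s')')'+p'
    = s'+p'
E2: (r+((r')')')·s'·s+s'+p'
    = (r+r')·s'·s+s'+p'
    = s'·s+s'+p'
    = s'+p'
Both reduce to s'+p', so they are equivalent.

Yes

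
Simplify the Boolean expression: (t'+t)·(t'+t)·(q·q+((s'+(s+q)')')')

(t'+t)·(t'+t)·(q·q+((s'+(s+q)')')')
= (t'+t)·(t'+t)·(q·q+(s·(s+q))')
= (t'+t)·(q·q+(s·(s+q))')
= q·q+(s·(s+q))'
= q+(s·(s+q))'
= q+s'

q+s'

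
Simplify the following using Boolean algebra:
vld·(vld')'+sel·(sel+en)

vld·(vld')'+sel·(sel+en)
= vld·vld+sel·(sel+en)   — double negation
= vld+sel·(sel+en)   — idempotence
= vld+sel   — absorption

vld+sel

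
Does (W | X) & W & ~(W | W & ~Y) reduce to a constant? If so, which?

yes, False

(W | X) & W & ~(W | W & ~Y)
= (W | X) & W & ~W
= W & ~W
= 0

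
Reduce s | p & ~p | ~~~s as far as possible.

s | p & ~p | ~~~s
= s | ~~~s   — complement / identity
= s | ~s   — double negation
= 1   — complement

1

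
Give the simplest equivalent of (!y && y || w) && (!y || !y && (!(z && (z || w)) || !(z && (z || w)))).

w && !y

(!y && y || w) && (!y || !y && (!(z && (z || w)) || !(z && (z || w))))
= w && (!y || !y && (!(z && (z || w)) || !(z && (z || w))))
= w && (!y || !y && !(z && (z || w)))
= w && (!y || !y && !z)
= w && !y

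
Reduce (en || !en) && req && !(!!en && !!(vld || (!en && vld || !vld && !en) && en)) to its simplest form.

(en || !en) && req && !(!!en && !!(vld || (!en && vld || !vld && !en) && en))
= (en || !en) && req && (!en || !(vld || (!en && vld || !vld && !en) && en))   — De Morgan
= (en || !en) && req && (!en || !(vld || !en && en))   — distribution
= (en || !en) && req && (!en || !vld)   — complement / identity
= req && (!en || !vld)   — complement / identity

req && (!en || !vld)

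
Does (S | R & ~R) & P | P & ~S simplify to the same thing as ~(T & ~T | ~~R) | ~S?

No

E1: (S | R & ~R) & P | P & ~S
    = S & P | P & ~S   [complement / identity]
    = P   [distribution]
E2: ~(T & ~T | ~~R) | ~S
    = ~~~R | ~S   [complement / identity]
    = ~R | ~S   [double negation]
These differ: at P=0, R=1, S=0, T=0, E1 = 0 but E2 = 1.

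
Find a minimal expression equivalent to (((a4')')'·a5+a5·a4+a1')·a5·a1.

(((a4')')'·a5+a5·a4+a1')·a5·a1
= (a4'·a5+a5·a4+a1')·a5·a1   — double negation
= (a5+a1')·a5·a1   — distribution
= a5·a1   — absorption

a5·a1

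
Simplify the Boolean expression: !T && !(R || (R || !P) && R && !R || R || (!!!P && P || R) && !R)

!T && !(R || (R || !P) && R && !R || R || (!!!P && P || R) && !R)
= !T && !(R || (R || !P) && R && !R || R || (!P && P || R) && !R)   (double negation)
= !T && !(R || R && !R || R || (!P && P || R) && !R)   (absorption)
= !T && !(R || R && !R || R || R && !R)   (complement / identity)
= !T && !(R || R && !R)   (idempotence)
= !T && !R   (complement / identity)

!T && !R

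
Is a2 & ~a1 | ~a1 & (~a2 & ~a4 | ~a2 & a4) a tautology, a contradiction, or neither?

a2 & ~a1 | ~a1 & (~a2 & ~a4 | ~a2 & a4)
= a2 & ~a1 | ~a1 & ~a2
= ~a1
This depends on a1, so it is not a constant.

neither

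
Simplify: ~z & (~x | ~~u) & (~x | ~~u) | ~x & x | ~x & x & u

~z & (~x | ~~u) & (~x | ~~u) | ~x & x | ~x & x & u
= ~z & (~x | ~~u) & (~x | ~~u) | ~x & x   (absorption)
= ~z & (~x | ~~u) & (~x | ~~u)   (complement / identity)
= ~z & (~x | ~~u)   (idempotence)
= ~z & (~x | u)   (double negation)

~z & (~x | u)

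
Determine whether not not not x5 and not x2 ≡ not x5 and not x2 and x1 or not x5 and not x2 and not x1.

Yes

E1: not not not x5 and not x2
    = not x5 and not x2
E2: not x5 and not x2 and x1 or not x5 and not x2 and not x1
    = not x5 and not x2
Both reduce to not x5 and not x2, so they are equivalent.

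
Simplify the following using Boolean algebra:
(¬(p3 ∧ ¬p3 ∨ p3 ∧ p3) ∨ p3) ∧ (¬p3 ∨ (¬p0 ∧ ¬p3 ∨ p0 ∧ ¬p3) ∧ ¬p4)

(¬(p3 ∧ ¬p3 ∨ p3 ∧ p3) ∨ p3) ∧ (¬p3 ∨ (¬p0 ∧ ¬p3 ∨ p0 ∧ ¬p3) ∧ ¬p4)
= (¬(p3 ∧ ¬p3 ∨ p3 ∧ p3) ∨ p3) ∧ (¬p3 ∨ ¬p3 ∧ ¬p4)   [distribution]
= (¬p3 ∨ p3) ∧ (¬p3 ∨ ¬p3 ∧ ¬p4)   [distribution]
= ¬p3 ∨ ¬p3 ∧ ¬p4   [complement / identity]
= ¬p3   [absorption]

¬p3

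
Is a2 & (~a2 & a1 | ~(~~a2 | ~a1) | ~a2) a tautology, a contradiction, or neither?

a2 & (~a2 & a1 | ~(~~a2 | ~a1) | ~a2)
= a2 & (~a2 & a1 | ~a2 & a1 | ~a2)
= a2 & (~a2 & a1 | ~a2)
= a2 & ~a2
= 0

contradiction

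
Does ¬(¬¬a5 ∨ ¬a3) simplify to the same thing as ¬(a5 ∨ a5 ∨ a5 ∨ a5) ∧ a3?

Yes

E1: ¬(¬¬a5 ∨ ¬a3)
    = ¬a5 ∧ a3   [De Morgan]
E2: ¬(a5 ∨ a5 ∨ a5 ∨ a5) ∧ a3
    = ¬(a5 ∨ a5) ∧ a3   [idempotence]
    = ¬a5 ∧ a3   [idempotence]
Both reduce to ¬a5 ∧ a3, so they are equivalent.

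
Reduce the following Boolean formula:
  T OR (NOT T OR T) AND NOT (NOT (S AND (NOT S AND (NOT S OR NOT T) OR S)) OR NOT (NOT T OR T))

T OR (NOT T OR T) AND NOT (NOT (S AND (NOT S AND (NOT S OR NOT T) OR S)) OR NOT (NOT T OR T))
= T OR (NOT T OR T) AND NOT (NOT (S AND (NOT S OR S)) OR NOT (NOT T OR T))   (absorption)
= T OR (NOT T OR T) AND S AND (NOT S OR S) AND (NOT T OR T)   (De Morgan)
= T OR S AND (NOT S OR S) AND (NOT T OR T)   (complement / identity)
= T OR S AND (NOT S OR S)   (complement / identity)
= T OR S   (complement / identity)

T OR S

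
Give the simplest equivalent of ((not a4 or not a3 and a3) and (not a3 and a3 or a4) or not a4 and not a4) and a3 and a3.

((not a4 or not a3 and a3) and (not a3 and a3 or a4) or not a4 and not a4) and a3 and a3
= (not a3 and a3 or not a4 and a4 or not a4 and not a4) and a3 and a3   [distribution]
= (not a4 and a4 or not a4 and not a4) and a3 and a3   [complement / identity]
= not a4 and a3 and a3   [distribution]
= not a4 and a3   [idempotence]

not a4 and a3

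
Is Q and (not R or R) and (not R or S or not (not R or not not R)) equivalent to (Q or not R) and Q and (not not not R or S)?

Yes

E1: Q and (not R or R) and (not R or S or not (not R or not not R))
    = Q and (not R or R) and (not R or S or R and not R)   — De Morgan
    = Q and (not R or R) and (not R or S)   — complement / identity
    = Q and (not R or S)   — complement / identity
E2: (Q or not R) and Q and (not not not R or S)
    = (Q or not R) and Q and (not R or S)   — double negation
    = Q and (not R or S)   — absorption
Both reduce to Q and (not R or S), so they are equivalent.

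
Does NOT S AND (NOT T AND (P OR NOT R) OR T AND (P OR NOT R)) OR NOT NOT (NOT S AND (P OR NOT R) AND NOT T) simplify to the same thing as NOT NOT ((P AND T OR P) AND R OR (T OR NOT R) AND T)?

E1: NOT S AND (NOT T AND (P OR NOT R) OR T AND (P OR NOT R)) OR NOT NOT (NOT S AND (P OR NOT R) AND NOT T)
    = NOT S AND (P OR NOT R) OR NOT NOT (NOT S AND (P OR NOT R) AND NOT T)   — distribution
    = NOT S AND (P OR NOT R) OR NOT S AND (P OR NOT R) AND NOT T   — double negation
    = NOT S AND (P OR NOT R)   — absorption
E2: NOT NOT ((P AND T OR P) AND R OR (T OR NOT R) AND T)
    = NOT NOT ((P AND T OR P) AND R OR T)   — absorption
    = NOT NOT (P AND R OR T)   — absorption
    = P AND R OR T   — double negation
These differ: at P=1, R=0, S=1, T=1, E1 = 0 but E2 = 1.

No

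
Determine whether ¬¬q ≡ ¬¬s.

No

E1: ¬¬q
    = q   — double negation
E2: ¬¬s
    = s   — double negation
These differ: at q=0, s=1, E1 = 0 but E2 = 1.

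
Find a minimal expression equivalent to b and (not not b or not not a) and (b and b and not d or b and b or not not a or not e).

b and (not not b or not not a) and (b and b and not d or b and b or not not a or not e)
= b and (not not b or not not a) and (b and b or not not a or not e)   [absorption]
= b and (b or not not a) and (b and b or not not a or not e)   [double negation]
= b and (b or not not a) and (b or not not a or not e)   [idempotence]
= b and (b or not not a)   [absorption]
= b and (b or a)   [double negation]
= b   [absorption]

b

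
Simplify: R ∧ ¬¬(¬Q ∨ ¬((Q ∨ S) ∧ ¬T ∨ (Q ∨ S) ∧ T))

R ∧ ¬Q

R ∧ ¬¬(¬Q ∨ ¬((Q ∨ S) ∧ ¬T ∨ (Q ∨ S) ∧ T))
= R ∧ ¬¬(¬Q ∨ ¬(Q ∨ S))   (distribution)
= R ∧ ¬(Q ∧ (Q ∨ S))   (De Morgan)
= R ∧ ¬Q   (absorption)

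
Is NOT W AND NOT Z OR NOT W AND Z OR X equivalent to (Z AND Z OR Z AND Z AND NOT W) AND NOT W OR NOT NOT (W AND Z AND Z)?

E1: NOT W AND NOT Z OR NOT W AND Z OR X
    = NOT W OR X
E2: (Z AND Z OR Z AND Z AND NOT W) AND NOT W OR NOT NOT (W AND Z AND Z)
    = (Z AND Z OR Z AND Z AND NOT W) AND NOT W OR W AND Z AND Z
    = Z AND Z AND NOT W OR W AND Z AND Z
    = Z AND Z
    = Z
These differ: at W=1, X=1, Z=0, E1 = 1 but E2 = 0.

No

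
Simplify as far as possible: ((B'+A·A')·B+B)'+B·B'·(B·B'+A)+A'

B'+A'

((B'+A·A')·B+B)'+B·B'·(B·B'+A)+A'
= ((B'+A·A')·B+B)'+B·B'+A'
= ((B'+A·A')·B+B)'+A'
= (B'·B+B)'+A'
= B'+A'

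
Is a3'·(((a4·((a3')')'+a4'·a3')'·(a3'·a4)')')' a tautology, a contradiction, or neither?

a3'·(((a4·((a3')')'+a4'·a3')'·(a3'·a4)')')'
= a3'·(((a4·a3'+a4'·a3')'·(a3'·a4)')')'   (double negation)
= a3'·(((a3')'·(a3'·a4)')')'   (distribution)
= a3'·(a3'+a3'·a4)'   (De Morgan)
= a3'·(a3')'   (absorption)
= a3'·a3   (double negation)
= 0   (complement)

contradiction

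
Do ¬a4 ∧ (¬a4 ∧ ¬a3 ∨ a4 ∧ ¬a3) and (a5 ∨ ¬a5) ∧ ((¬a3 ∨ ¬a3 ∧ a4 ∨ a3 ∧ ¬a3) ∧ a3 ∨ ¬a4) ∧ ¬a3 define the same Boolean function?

Yes

E1: ¬a4 ∧ (¬a4 ∧ ¬a3 ∨ a4 ∧ ¬a3)
    = ¬a4 ∧ ¬a3   — distribution
E2: (a5 ∨ ¬a5) ∧ ((¬a3 ∨ ¬a3 ∧ a4 ∨ a3 ∧ ¬a3) ∧ a3 ∨ ¬a4) ∧ ¬a3
    = (a5 ∨ ¬a5) ∧ ((¬a3 ∨ ¬a3 ∧ a4) ∧ a3 ∨ ¬a4) ∧ ¬a3   — complement / identity
    = (a5 ∨ ¬a5) ∧ (¬a3 ∧ a3 ∨ ¬a4) ∧ ¬a3   — absorption
    = (a5 ∨ ¬a5) ∧ ¬a4 ∧ ¬a3   — complement / identity
    = ¬a4 ∧ ¬a3   — complement / identity
Both reduce to ¬a4 ∧ ¬a3, so they are equivalent.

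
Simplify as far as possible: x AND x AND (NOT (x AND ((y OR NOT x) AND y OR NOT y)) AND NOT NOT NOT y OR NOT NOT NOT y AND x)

x AND x AND (NOT (x AND ((y OR NOT x) AND y OR NOT y)) AND NOT NOT NOT y OR NOT NOT NOT y AND x)
= x AND x AND (NOT (x AND (y OR NOT y)) AND NOT NOT NOT y OR NOT NOT NOT y AND x)   [absorption]
= x AND x AND (NOT x AND NOT NOT NOT y OR NOT NOT NOT y AND x)   [complement / identity]
= x AND x AND NOT NOT NOT y   [distribution]
= x AND NOT NOT NOT y   [idempotence]
= x AND NOT y   [double negation]

x AND NOT y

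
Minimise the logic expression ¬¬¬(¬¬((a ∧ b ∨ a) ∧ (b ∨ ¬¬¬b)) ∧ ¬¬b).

¬a ∨ ¬b

¬¬¬(¬¬((a ∧ b ∨ a) ∧ (b ∨ ¬¬¬b)) ∧ ¬¬b)
= ¬(¬¬((a ∧ b ∨ a) ∧ (b ∨ ¬¬¬b)) ∧ ¬¬b)
= ¬(¬¬(a ∧ (b ∨ ¬¬¬b)) ∧ ¬¬b)
= ¬(a ∧ (b ∨ ¬¬¬b)) ∨ ¬b
= ¬(a ∧ (b ∨ ¬b)) ∨ ¬b
= ¬a ∨ ¬b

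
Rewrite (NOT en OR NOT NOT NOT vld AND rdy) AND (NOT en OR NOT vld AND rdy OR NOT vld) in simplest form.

(NOT en OR NOT NOT NOT vld AND rdy) AND (NOT en OR NOT vld AND rdy OR NOT vld)
= (NOT en OR NOT vld AND rdy) AND (NOT en OR NOT vld AND rdy OR NOT vld)   (double negation)
= NOT en OR NOT vld AND rdy   (absorption)

NOT en OR NOT vld AND rdy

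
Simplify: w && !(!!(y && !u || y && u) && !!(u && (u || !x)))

w && (!y || !u)

w && !(!!(y && !u || y && u) && !!(u && (u || !x)))
= w && !(!!y && !!(u && (u || !x)))
= w && !(!!y && !!u)
= w && (!y || !u)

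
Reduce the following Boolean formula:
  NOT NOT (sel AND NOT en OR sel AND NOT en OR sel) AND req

NOT NOT (sel AND NOT en OR sel AND NOT en OR sel) AND req
= NOT NOT (sel AND NOT en OR sel) AND req   [idempotence]
= NOT NOT sel AND req   [absorption]
= sel AND req   [double negation]

sel AND req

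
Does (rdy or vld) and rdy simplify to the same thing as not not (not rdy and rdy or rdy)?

E1: (rdy or vld) and rdy
    = rdy   (absorption)
E2: not not (not rdy and rdy or rdy)
    = not rdy and rdy or rdy   (double negation)
    = rdy   (complement / identity)
Both reduce to rdy, so they are equivalent.

Yes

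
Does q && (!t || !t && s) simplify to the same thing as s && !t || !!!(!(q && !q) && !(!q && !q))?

E1: q && (!t || !t && s)
    = q && !t
E2: s && !t || !!!(!(q && !q) && !(!q && !q))
    = s && !t || !!(q && !q || !q && !q)
    = s && !t || !!!q
    = s && !t || !q
These differ: at q=0, s=1, t=0, E1 = 0 but E2 = 1.

No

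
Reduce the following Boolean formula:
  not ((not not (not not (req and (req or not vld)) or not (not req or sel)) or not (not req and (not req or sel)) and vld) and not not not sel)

not req or sel

not ((not not (not not (req and (req or not vld)) or not (not req or sel)) or not (not req and (not req or sel)) and vld) and not not not sel)
= not ((not not (not not (req and (req or not vld)) or not (not req or sel)) or not (not req and (not req or sel)) and vld) and not sel)   — double negation
= not ((not (not (req and (req or not vld)) and (not req or sel)) or not (not req and (not req or sel)) and vld) and not sel)   — De Morgan
= not ((not (not req and (not req or sel)) or not (not req and (not req or sel)) and vld) and not sel)   — absorption
= not (not (not req and (not req or sel)) and not sel)   — absorption
= not (not not req and not sel)   — absorption
= not req or sel   — De Morgan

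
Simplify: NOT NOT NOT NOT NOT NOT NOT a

NOT a

NOT NOT NOT NOT NOT NOT NOT a
= NOT NOT NOT NOT NOT a   (double negation)
= NOT NOT NOT a   (double negation)
= NOT a   (double negation)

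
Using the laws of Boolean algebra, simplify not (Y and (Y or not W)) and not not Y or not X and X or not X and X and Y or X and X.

X

not (Y and (Y or not W)) and not not Y or not X and X or not X and X and Y or X and X
= not (Y and (Y or not W)) and not not Y or not X and X or X and X   [absorption]
= not (Y and (Y or not W)) and not not Y or X   [distribution]
= not (Y and (Y or not W)) and Y or X   [double negation]
= not Y and Y or X   [absorption]
= X   [complement / identity]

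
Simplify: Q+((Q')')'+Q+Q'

Q+((Q')')'+Q+Q'
= Q+Q'+Q+Q'   [double negation]
= Q+Q'   [idempotence]
= 1   [complement]

1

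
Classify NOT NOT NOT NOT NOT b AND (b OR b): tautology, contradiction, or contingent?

NOT NOT NOT NOT NOT b AND (b OR b)
= NOT NOT NOT NOT NOT b AND b   [idempotence]
= NOT NOT NOT b AND b   [double negation]
= NOT b AND b   [double negation]
= FALSE   [complement]

contradiction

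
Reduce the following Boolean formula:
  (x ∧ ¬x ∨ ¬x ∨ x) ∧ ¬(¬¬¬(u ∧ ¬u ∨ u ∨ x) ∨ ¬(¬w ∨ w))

(x ∧ ¬x ∨ ¬x ∨ x) ∧ ¬(¬¬¬(u ∧ ¬u ∨ u ∨ x) ∨ ¬(¬w ∨ w))
= (x ∧ ¬x ∨ ¬x ∨ x) ∧ ¬¬(u ∧ ¬u ∨ u ∨ x) ∧ (¬w ∨ w)   (De Morgan)
= (x ∧ ¬x ∨ ¬x ∨ x) ∧ ¬¬(u ∨ x) ∧ (¬w ∨ w)   (complement / identity)
= (¬x ∨ x) ∧ ¬¬(u ∨ x) ∧ (¬w ∨ w)   (complement / identity)
= ¬¬(u ∨ x) ∧ (¬w ∨ w)   (complement / identity)
= ¬¬(u ∨ x)   (complement / identity)
= u ∨ x   (double negation)

u ∨ x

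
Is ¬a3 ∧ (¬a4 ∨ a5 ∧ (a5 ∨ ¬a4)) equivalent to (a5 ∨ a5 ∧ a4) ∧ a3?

E1: ¬a3 ∧ (¬a4 ∨ a5 ∧ (a5 ∨ ¬a4))
    = ¬a3 ∧ (¬a4 ∨ a5)   — absorption
E2: (a5 ∨ a5 ∧ a4) ∧ a3
    = a5 ∧ a3   — absorption
These differ: at a3=0, a4=0, a5=1, E1 = 1 but E2 = 0.

No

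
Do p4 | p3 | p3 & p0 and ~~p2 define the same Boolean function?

E1: p4 | p3 | p3 & p0
    = p4 | p3   — absorption
E2: ~~p2
    = p2   — double negation
These differ: at p0=0, p2=0, p3=0, p4=1, E1 = 1 but E2 = 0.

No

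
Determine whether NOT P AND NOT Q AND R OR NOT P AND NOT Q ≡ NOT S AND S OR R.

E1: NOT P AND NOT Q AND R OR NOT P AND NOT Q
    = NOT P AND NOT Q
E2: NOT S AND S OR R
    = R
These differ: at P=0, Q=1, R=1, S=0, E1 = 0 but E2 = 1.

No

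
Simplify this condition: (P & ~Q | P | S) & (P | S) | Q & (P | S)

P | S

(P & ~Q | P | S) & (P | S) | Q & (P | S)
= (P | S) & (P | S) | Q & (P | S)   (absorption)
= (P | S) & (P | S | Q)   (distribution)
= P | S   (absorption)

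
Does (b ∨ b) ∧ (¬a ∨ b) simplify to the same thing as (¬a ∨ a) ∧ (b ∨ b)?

E1: (b ∨ b) ∧ (¬a ∨ b)
    = b ∧ ¬a ∨ b   [distribution]
    = b   [absorption]
E2: (¬a ∨ a) ∧ (b ∨ b)
    = b ∨ b   [complement / identity]
    = b   [idempotence]
Both reduce to b, so they are equivalent.

Yes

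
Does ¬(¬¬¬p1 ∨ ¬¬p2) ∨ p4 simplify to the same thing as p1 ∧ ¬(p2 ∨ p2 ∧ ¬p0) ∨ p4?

E1: ¬(¬¬¬p1 ∨ ¬¬p2) ∨ p4
    = ¬¬p1 ∧ ¬p2 ∨ p4   [De Morgan]
    = p1 ∧ ¬p2 ∨ p4   [double negation]
E2: p1 ∧ ¬(p2 ∨ p2 ∧ ¬p0) ∨ p4
    = p1 ∧ ¬p2 ∨ p4   [absorption]
Both reduce to p1 ∧ ¬p2 ∨ p4, so they are equivalent.

Yes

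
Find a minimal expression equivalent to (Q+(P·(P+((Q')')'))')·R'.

(Q+P')·R'

(Q+(P·(P+((Q')')'))')·R'
= (Q+(P·(P+Q'))')·R'   — double negation
= (Q+P')·R'   — absorption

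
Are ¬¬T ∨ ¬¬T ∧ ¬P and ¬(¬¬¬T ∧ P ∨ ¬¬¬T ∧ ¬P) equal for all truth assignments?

E1: ¬¬T ∨ ¬¬T ∧ ¬P
    = ¬¬T   — absorption
    = T   — double negation
E2: ¬(¬¬¬T ∧ P ∨ ¬¬¬T ∧ ¬P)
    = ¬¬¬¬T   — distribution
    = ¬¬T   — double negation
    = T   — double negation
Both reduce to T, so they are equivalent.

Yes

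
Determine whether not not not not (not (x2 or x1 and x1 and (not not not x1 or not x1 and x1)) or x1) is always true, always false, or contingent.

not not not not (not (x2 or x1 and x1 and (not not not x1 or not x1 and x1)) or x1)
= not not not not (not (x2 or x1 and x1 and (not x1 or not x1 and x1)) or x1)   (double negation)
= not not not not (not (x2 or x1 and x1 and not x1) or x1)   (complement / identity)
= not not (not (x2 or x1 and x1 and not x1) or x1)   (double negation)
= not (x2 or x1 and x1 and not x1) or x1   (double negation)
= not (x2 or x1 and not x1) or x1   (idempotence)
= not x2 or x1   (complement / identity)
This depends on x1, x2, so it is not a constant.

contingent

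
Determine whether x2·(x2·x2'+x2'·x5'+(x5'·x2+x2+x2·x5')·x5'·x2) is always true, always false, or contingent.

x2·(x2·x2'+x2'·x5'+(x5'·x2+x2+x2·x5')·x5'·x2)
= x2·(x2·x2'+x2'·x5'+(x5'·x2+x2)·x5'·x2)   (absorption)
= x2·(x2'·x5'+(x5'·x2+x2)·x5'·x2)   (complement / identity)
= x2·(x2'·x5'+x5'·x2)   (absorption)
= x2·x5'   (distribution)
This depends on x2, x5, so it is not a constant.

contingent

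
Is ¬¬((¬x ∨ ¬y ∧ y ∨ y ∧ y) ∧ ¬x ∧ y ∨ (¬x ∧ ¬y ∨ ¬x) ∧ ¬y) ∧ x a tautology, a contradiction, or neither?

¬¬((¬x ∨ ¬y ∧ y ∨ y ∧ y) ∧ ¬x ∧ y ∨ (¬x ∧ ¬y ∨ ¬x) ∧ ¬y) ∧ x
= ¬¬((¬x ∨ ¬y ∧ y ∨ y ∧ y) ∧ ¬x ∧ y ∨ ¬x ∧ ¬y) ∧ x   — absorption
= ¬¬((¬x ∨ y) ∧ ¬x ∧ y ∨ ¬x ∧ ¬y) ∧ x   — distribution
= ¬¬(¬x ∧ y ∨ ¬x ∧ ¬y) ∧ x   — absorption
= ¬¬¬x ∧ x   — distribution
= ¬x ∧ x   — double negation
= False   — complement

contradiction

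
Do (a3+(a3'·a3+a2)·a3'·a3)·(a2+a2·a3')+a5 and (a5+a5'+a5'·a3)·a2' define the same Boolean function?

No

E1: (a3+(a3'·a3+a2)·a3'·a3)·(a2+a2·a3')+a5
    = (a3+a3'·a3)·(a2+a2·a3')+a5   — absorption
    = a3·(a2+a2·a3')+a5   — complement / identity
    = a3·a2+a5   — absorption
E2: (a5+a5'+a5'·a3)·a2'
    = (a5+a5')·a2'   — absorption
    = a2'   — complement / identity
These differ: at a2=1, a3=1, a5=1, E1 = 1 but E2 = 0.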